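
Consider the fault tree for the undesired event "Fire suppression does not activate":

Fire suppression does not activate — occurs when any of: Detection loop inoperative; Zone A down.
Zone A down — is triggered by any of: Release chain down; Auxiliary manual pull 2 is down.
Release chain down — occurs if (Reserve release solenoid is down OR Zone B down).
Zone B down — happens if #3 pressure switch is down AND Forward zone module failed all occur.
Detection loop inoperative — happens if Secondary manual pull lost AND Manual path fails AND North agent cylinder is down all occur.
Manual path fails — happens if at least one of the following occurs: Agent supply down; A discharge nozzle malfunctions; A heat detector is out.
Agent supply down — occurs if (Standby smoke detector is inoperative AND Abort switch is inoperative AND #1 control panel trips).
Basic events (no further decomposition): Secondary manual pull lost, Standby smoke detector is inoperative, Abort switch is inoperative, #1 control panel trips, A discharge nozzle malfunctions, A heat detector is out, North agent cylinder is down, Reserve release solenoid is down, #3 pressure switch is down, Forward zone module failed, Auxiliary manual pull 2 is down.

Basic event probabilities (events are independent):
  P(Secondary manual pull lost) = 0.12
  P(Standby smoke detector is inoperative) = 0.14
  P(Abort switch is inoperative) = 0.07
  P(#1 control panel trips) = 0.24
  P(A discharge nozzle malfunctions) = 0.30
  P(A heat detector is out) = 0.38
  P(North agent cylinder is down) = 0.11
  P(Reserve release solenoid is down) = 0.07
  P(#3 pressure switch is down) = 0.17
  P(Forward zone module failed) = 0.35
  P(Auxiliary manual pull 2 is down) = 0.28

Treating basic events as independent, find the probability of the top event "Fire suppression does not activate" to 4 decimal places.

P(Agent supply down) [AND] = 0.14 × 0.07 × 0.24 = 0.002352
P(Manual path fails) [OR] = 1 − (1−0.002352) × (1−0.30) × (1−0.38) = 0.567021
P(Detection loop inoperative) [AND] = 0.12 × 0.567021 × 0.11 = 0.007485
P(Zone B down) [AND] = 0.17 × 0.35 = 0.059500
P(Release chain down) [OR] = 1 − (1−0.07) × (1−0.059500) = 0.125335
P(Zone A down) [OR] = 1 − (1−0.125335) × (1−0.28) = 0.370241
P(Fire suppression does not activate) [OR] = 1 − (1−0.007485) × (1−0.370241) = 0.374955
Rounded to 4 decimal places: P(Fire suppression does not activate) ≈ 0.3750.

0.3750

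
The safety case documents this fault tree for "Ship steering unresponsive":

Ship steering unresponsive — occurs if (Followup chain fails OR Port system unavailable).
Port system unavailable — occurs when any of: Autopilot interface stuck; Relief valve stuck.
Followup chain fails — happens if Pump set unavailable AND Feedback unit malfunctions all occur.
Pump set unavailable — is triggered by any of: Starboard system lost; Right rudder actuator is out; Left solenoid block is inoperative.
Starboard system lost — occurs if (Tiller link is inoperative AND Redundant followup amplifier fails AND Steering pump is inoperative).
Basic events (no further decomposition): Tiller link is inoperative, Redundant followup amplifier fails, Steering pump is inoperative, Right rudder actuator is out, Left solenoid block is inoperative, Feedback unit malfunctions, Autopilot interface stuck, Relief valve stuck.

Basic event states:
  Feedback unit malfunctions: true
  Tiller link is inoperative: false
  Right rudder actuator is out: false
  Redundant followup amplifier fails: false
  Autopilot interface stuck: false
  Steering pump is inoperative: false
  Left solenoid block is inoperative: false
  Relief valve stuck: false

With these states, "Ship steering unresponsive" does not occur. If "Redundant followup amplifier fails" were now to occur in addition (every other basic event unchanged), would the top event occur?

No

Counterfactual: set "Redundant followup amplifier fails" to occurred.
Starboard system lost [AND]: Tiller link is inoperative=not, Redundant followup amplifier fails=occurs, Steering pump is inoperative=not → not all inputs occur → does not occur.
Pump set unavailable [OR]: Starboard system lost=not, Right rudder actuator is out=not, Left solenoid block is inoperative=not → no input occurs → does not occur.
Followup chain fails [AND]: Pump set unavailable=not, Feedback unit malfunctions=occurs → not all inputs occur → does not occur.
Port system unavailable [OR]: Autopilot interface stuck=not, Relief valve stuck=not → no input occurs → does not occur.
Ship steering unresponsive [OR]: Followup chain fails=not, Port system unavailable=not → no input occurs → does not occur.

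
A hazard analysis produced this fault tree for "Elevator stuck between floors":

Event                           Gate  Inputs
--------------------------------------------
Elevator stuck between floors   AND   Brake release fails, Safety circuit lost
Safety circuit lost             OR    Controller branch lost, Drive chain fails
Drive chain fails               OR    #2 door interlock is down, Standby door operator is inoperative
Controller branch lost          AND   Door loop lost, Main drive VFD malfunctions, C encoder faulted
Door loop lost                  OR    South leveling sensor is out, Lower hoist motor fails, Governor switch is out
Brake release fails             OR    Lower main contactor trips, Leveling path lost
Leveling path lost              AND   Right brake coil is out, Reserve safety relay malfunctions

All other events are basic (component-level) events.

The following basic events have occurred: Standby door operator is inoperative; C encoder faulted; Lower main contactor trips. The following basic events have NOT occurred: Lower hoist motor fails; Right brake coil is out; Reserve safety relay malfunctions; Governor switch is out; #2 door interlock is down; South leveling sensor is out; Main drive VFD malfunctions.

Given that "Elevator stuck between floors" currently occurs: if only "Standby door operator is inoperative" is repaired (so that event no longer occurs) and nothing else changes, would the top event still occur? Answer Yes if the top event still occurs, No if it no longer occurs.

Counterfactual: set "Standby door operator is inoperative" to not occurred.
Leveling path lost [AND]: Right brake coil is out=not, Reserve safety relay malfunctions=not → not all inputs occur → does not occur.
Brake release fails [OR]: Lower main contactor trips=occurs, Leveling path lost=not → at least one input occurs → occurs.
Door loop lost [OR]: South leveling sensor is out=not, Lower hoist motor fails=not, Governor switch is out=not → no input occurs → does not occur.
Controller branch lost [AND]: Door loop lost=not, Main drive VFD malfunctions=not, C encoder faulted=occurs → not all inputs occur → does not occur.
Drive chain fails [OR]: #2 door interlock is down=not, Standby door operator is inoperative=not → no input occurs → does not occur.
Safety circuit lost [OR]: Controller branch lost=not, Drive chain fails=not → no input occurs → does not occur.
Elevator stuck between floors [AND]: Brake release fails=occurs, Safety circuit lost=not → not all inputs occur → does not occur.

No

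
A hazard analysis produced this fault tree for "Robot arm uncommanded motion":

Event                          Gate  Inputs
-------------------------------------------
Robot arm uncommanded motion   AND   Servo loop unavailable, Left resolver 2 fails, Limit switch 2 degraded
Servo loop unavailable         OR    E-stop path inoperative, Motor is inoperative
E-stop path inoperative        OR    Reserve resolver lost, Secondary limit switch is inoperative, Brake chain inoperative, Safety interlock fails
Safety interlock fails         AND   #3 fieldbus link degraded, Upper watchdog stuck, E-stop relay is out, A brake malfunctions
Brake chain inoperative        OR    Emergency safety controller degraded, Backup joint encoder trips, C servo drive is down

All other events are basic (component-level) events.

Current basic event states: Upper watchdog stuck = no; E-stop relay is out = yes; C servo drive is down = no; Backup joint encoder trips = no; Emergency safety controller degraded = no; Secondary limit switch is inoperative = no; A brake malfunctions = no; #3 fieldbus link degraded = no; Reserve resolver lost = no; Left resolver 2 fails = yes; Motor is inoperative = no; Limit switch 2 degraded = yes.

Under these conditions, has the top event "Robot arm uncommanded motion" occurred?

Brake chain inoperative [OR]: Emergency safety controller degraded=not, Backup joint encoder trips=not, C servo drive is down=not → no input occurs → does not occur.
Safety interlock fails [AND]: #3 fieldbus link degraded=not, Upper watchdog stuck=not, E-stop relay is out=occurs, A brake malfunctions=not → not all inputs occur → does not occur.
E-stop path inoperative [OR]: Reserve resolver lost=not, Secondary limit switch is inoperative=not, Brake chain inoperative=not, Safety interlock fails=not → no input occurs → does not occur.
Servo loop unavailable [OR]: E-stop path inoperative=not, Motor is inoperative=not → no input occurs → does not occur.
Robot arm uncommanded motion [AND]: Servo loop unavailable=not, Left resolver 2 fails=occurs, Limit switch 2 degraded=occurs → not all inputs occur → does not occur.

No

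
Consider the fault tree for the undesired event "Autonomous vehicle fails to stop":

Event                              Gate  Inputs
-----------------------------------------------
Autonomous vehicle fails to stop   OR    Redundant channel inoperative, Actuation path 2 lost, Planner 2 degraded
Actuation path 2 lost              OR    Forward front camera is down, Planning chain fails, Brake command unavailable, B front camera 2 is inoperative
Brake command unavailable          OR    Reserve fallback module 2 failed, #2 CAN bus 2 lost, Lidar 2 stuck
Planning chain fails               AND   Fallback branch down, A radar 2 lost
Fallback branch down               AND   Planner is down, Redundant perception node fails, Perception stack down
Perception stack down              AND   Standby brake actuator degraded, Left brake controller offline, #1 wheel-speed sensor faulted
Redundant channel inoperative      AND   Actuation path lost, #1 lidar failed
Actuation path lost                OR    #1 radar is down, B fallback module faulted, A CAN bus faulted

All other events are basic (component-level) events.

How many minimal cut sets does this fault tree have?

10

Actuation path lost [OR]: union of children's cut sets → 3 cut set(s).
Redundant channel inoperative [AND]: one cut set from each child combined → 3 × 1 = 3 cut set(s).
Perception stack down [AND]: one cut set from each child combined → 1 × 1 × 1 = 1 cut set(s).
Fallback branch down [AND]: one cut set from each child combined → 1 × 1 × 1 = 1 cut set(s).
Planning chain fails [AND]: one cut set from each child combined → 1 × 1 = 1 cut set(s).
Brake command unavailable [OR]: union of children's cut sets → 3 cut set(s).
Actuation path 2 lost [OR]: union of children's cut sets → 6 cut set(s).
Autonomous vehicle fails to stop [OR]: union of children's cut sets → 10 cut set(s).
Minimal cut sets: {#1 lidar failed, #1 radar is down}; {#1 lidar failed, B fallback module faulted}; {#1 lidar failed, A CAN bus faulted}; {Forward front camera is down}; {#1 wheel-speed sensor faulted, A radar 2 lost, Left brake controller offline, Planner is down, Redundant perception node fails, Standby brake actuator degraded}; {Reserve fallback module 2 failed}; {#2 CAN bus 2 lost}; {Lidar 2 stuck}; {B front camera 2 is inoperative}; {Planner 2 degraded}.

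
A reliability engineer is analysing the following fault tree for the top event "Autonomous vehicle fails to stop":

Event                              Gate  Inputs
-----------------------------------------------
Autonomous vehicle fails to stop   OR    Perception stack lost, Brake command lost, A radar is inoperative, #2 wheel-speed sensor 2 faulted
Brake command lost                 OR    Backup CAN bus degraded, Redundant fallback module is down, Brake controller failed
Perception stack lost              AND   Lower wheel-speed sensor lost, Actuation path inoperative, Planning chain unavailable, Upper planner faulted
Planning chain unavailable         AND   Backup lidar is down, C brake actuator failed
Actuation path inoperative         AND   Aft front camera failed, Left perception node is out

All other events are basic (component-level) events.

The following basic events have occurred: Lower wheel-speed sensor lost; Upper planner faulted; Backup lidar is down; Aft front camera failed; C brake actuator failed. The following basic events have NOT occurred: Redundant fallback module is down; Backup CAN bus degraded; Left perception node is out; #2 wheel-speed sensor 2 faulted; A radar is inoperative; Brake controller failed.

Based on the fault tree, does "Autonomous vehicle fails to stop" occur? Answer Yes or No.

No

Actuation path inoperative [AND]: Aft front camera failed=occurs, Left perception node is out=not → not all inputs occur → does not occur.
Planning chain unavailable [AND]: Backup lidar is down=occurs, C brake actuator failed=occurs → all inputs occur → occurs.
Perception stack lost [AND]: Lower wheel-speed sensor lost=occurs, Actuation path inoperative=not, Planning chain unavailable=occurs, Upper planner faulted=occurs → not all inputs occur → does not occur.
Brake command lost [OR]: Backup CAN bus degraded=not, Redundant fallback module is down=not, Brake controller failed=not → no input occurs → does not occur.
Autonomous vehicle fails to stop [OR]: Perception stack lost=not, Brake command lost=not, A radar is inoperative=not, #2 wheel-speed sensor 2 faulted=not → no input occurs → does not occur.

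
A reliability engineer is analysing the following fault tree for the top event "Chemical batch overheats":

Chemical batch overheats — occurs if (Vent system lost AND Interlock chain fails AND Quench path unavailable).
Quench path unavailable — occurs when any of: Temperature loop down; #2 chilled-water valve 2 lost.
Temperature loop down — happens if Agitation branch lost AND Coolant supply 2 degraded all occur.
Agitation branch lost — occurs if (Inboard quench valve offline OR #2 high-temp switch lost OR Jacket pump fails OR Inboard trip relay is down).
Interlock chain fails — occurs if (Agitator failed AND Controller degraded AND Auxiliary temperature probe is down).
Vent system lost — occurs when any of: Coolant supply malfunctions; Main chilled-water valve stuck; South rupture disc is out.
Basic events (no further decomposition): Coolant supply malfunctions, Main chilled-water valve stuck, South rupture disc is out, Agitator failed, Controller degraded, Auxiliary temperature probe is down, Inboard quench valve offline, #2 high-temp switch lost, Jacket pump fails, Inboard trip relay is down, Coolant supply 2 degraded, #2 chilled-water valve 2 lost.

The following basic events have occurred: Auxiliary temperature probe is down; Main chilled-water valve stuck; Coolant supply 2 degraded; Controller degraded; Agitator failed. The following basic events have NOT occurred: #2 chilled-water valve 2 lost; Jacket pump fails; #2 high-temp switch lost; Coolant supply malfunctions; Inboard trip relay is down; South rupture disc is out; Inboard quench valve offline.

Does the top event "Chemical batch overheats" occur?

No

Vent system lost [OR]: Coolant supply malfunctions=not, Main chilled-water valve stuck=occurs, South rupture disc is out=not → at least one input occurs → occurs.
Interlock chain fails [AND]: Agitator failed=occurs, Controller degraded=occurs, Auxiliary temperature probe is down=occurs → all inputs occur → occurs.
Agitation branch lost [OR]: Inboard quench valve offline=not, #2 high-temp switch lost=not, Jacket pump fails=not, Inboard trip relay is down=not → no input occurs → does not occur.
Temperature loop down [AND]: Agitation branch lost=not, Coolant supply 2 degraded=occurs → not all inputs occur → does not occur.
Quench path unavailable [OR]: Temperature loop down=not, #2 chilled-water valve 2 lost=not → no input occurs → does not occur.
Chemical batch overheats [AND]: Vent system lost=occurs, Interlock chain fails=occurs, Quench path unavailable=not → not all inputs occur → does not occur.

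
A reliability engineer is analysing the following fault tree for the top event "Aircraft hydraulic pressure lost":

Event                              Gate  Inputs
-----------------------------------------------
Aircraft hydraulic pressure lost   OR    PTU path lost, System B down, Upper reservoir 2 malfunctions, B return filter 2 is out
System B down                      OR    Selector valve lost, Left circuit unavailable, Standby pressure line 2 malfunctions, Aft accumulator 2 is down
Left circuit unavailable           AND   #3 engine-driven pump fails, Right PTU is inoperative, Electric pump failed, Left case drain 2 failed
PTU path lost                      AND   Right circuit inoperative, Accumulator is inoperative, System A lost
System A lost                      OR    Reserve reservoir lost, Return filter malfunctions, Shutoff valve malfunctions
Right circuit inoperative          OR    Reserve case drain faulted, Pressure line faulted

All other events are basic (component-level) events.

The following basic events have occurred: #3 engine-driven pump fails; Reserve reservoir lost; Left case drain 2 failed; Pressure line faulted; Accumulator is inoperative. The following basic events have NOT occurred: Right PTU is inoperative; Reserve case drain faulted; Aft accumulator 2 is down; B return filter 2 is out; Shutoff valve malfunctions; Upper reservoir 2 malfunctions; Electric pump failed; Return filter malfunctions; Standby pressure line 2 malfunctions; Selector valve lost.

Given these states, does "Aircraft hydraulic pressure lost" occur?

Right circuit inoperative [OR]: Reserve case drain faulted=not, Pressure line faulted=occurs → at least one input occurs → occurs.
System A lost [OR]: Reserve reservoir lost=occurs, Return filter malfunctions=not, Shutoff valve malfunctions=not → at least one input occurs → occurs.
PTU path lost [AND]: Right circuit inoperative=occurs, Accumulator is inoperative=occurs, System A lost=occurs → all inputs occur → occurs.
Left circuit unavailable [AND]: #3 engine-driven pump fails=occurs, Right PTU is inoperative=not, Electric pump failed=not, Left case drain 2 failed=occurs → not all inputs occur → does not occur.
System B down [OR]: Selector valve lost=not, Left circuit unavailable=not, Standby pressure line 2 malfunctions=not, Aft accumulator 2 is down=not → no input occurs → does not occur.
Aircraft hydraulic pressure lost [OR]: PTU path lost=occurs, System B down=not, Upper reservoir 2 malfunctions=not, B return filter 2 is out=not → at least one input occurs → occurs.

Yes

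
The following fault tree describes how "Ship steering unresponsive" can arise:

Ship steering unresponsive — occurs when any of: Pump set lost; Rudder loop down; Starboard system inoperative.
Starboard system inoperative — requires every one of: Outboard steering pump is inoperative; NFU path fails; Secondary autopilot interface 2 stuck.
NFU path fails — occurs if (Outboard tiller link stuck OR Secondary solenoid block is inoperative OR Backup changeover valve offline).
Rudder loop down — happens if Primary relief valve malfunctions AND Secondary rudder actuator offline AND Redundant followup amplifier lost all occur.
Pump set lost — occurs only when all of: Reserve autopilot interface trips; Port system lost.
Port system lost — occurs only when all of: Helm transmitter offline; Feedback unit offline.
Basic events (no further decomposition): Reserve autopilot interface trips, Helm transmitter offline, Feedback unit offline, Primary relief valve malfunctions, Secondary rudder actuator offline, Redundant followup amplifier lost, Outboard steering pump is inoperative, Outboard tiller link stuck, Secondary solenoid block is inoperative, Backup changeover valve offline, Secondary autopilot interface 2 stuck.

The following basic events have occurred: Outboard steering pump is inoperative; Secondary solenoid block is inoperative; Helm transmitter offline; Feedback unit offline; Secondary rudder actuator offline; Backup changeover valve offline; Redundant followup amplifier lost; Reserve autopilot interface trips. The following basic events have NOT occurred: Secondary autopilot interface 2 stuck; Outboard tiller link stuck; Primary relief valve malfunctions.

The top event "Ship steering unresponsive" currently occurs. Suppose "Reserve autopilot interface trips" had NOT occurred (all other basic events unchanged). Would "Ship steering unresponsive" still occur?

Counterfactual: set "Reserve autopilot interface trips" to not occurred.
Port system lost [AND]: Helm transmitter offline=occurs, Feedback unit offline=occurs → all inputs occur → occurs.
Pump set lost [AND]: Reserve autopilot interface trips=not, Port system lost=occurs → not all inputs occur → does not occur.
Rudder loop down [AND]: Primary relief valve malfunctions=not, Secondary rudder actuator offline=occurs, Redundant followup amplifier lost=occurs → not all inputs occur → does not occur.
NFU path fails [OR]: Outboard tiller link stuck=not, Secondary solenoid block is inoperative=occurs, Backup changeover valve offline=occurs → at least one input occurs → occurs.
Starboard system inoperative [AND]: Outboard steering pump is inoperative=occurs, NFU path fails=occurs, Secondary autopilot interface 2 stuck=not → not all inputs occur → does not occur.
Ship steering unresponsive [OR]: Pump set lost=not, Rudder loop down=not, Starboard system inoperative=not → no input occurs → does not occur.

No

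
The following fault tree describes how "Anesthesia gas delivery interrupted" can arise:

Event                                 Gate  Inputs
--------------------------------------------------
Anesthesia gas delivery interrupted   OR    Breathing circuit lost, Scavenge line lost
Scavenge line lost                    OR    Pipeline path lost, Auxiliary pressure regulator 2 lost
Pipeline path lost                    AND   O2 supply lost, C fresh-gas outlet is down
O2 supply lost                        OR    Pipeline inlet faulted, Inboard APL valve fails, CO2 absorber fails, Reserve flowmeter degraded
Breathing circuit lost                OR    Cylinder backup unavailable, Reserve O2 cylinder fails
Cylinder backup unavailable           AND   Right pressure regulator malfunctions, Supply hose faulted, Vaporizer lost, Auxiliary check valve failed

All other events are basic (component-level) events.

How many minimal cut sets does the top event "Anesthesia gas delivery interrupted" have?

7

Cylinder backup unavailable [AND]: one cut set from each child combined → 1 × 1 × 1 × 1 = 1 cut set(s).
Breathing circuit lost [OR]: union of children's cut sets → 2 cut set(s).
O2 supply lost [OR]: union of children's cut sets → 4 cut set(s).
Pipeline path lost [AND]: one cut set from each child combined → 4 × 1 = 4 cut set(s).
Scavenge line lost [OR]: union of children's cut sets → 5 cut set(s).
Anesthesia gas delivery interrupted [OR]: union of children's cut sets → 7 cut set(s).
Minimal cut sets: {Auxiliary check valve failed, Right pressure regulator malfunctions, Supply hose faulted, Vaporizer lost}; {Reserve O2 cylinder fails}; {C fresh-gas outlet is down, Pipeline inlet faulted}; {C fresh-gas outlet is down, Inboard APL valve fails}; {C fresh-gas outlet is down, CO2 absorber fails}; {C fresh-gas outlet is down, Reserve flowmeter degraded}; {Auxiliary pressure regulator 2 lost}.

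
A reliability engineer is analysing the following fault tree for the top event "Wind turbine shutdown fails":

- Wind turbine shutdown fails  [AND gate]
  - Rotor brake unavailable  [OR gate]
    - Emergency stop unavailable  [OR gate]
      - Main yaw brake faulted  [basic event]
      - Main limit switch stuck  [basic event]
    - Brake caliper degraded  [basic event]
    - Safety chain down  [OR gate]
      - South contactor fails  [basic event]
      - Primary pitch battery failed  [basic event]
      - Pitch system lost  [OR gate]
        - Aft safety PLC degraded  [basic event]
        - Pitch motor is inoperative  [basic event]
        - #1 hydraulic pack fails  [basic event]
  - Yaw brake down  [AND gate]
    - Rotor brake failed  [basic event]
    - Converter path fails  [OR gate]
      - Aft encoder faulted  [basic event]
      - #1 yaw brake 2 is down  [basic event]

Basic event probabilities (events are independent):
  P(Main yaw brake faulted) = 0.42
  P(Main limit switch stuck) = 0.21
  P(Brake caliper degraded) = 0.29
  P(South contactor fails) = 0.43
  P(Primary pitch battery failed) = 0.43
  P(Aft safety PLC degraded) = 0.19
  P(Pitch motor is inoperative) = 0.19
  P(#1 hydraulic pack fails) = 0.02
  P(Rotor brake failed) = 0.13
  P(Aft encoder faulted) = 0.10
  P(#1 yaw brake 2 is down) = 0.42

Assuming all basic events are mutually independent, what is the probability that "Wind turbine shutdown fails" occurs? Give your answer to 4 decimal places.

0.0579

P(Emergency stop unavailable) [OR] = 1 − (1−0.42) × (1−0.21) = 0.541800
P(Pitch system lost) [OR] = 1 − (1−0.19) × (1−0.19) × (1−0.02) = 0.357022
P(Safety chain down) [OR] = 1 − (1−0.43) × (1−0.43) × (1−0.357022) = 0.791096
P(Rotor brake unavailable) [OR] = 1 − (1−0.541800) × (1−0.29) × (1−0.791096) = 0.932039
P(Converter path fails) [OR] = 1 − (1−0.10) × (1−0.42) = 0.478000
P(Yaw brake down) [AND] = 0.13 × 0.478000 = 0.062140
P(Wind turbine shutdown fails) [AND] = 0.932039 × 0.062140 = 0.057917
Rounded to 4 decimal places: P(Wind turbine shutdown fails) ≈ 0.0579.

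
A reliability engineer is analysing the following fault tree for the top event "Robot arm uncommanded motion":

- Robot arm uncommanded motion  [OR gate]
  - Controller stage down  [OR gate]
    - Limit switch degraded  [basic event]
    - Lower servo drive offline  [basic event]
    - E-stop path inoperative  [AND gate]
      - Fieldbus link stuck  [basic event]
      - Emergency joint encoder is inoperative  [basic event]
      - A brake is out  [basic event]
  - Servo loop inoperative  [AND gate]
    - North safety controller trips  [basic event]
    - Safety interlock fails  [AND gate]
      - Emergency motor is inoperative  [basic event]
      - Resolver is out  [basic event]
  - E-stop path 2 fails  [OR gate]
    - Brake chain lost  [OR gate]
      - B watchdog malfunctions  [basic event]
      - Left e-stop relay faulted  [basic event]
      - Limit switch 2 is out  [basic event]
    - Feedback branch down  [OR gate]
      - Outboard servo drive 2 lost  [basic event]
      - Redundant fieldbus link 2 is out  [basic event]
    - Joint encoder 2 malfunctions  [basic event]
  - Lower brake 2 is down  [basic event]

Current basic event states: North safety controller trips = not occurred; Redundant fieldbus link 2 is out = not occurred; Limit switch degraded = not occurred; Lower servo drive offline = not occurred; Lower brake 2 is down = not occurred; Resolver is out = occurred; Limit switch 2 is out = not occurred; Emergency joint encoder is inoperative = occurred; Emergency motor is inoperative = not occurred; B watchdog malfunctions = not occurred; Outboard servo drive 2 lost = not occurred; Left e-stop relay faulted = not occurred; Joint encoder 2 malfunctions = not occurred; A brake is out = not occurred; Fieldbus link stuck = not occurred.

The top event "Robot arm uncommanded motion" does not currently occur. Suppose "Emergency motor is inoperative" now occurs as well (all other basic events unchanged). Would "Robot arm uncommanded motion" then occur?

Counterfactual: set "Emergency motor is inoperative" to occurred.
E-stop path inoperative [AND]: Fieldbus link stuck=not, Emergency joint encoder is inoperative=occurs, A brake is out=not → not all inputs occur → does not occur.
Controller stage down [OR]: Limit switch degraded=not, Lower servo drive offline=not, E-stop path inoperative=not → no input occurs → does not occur.
Safety interlock fails [AND]: Emergency motor is inoperative=occurs, Resolver is out=occurs → all inputs occur → occurs.
Servo loop inoperative [AND]: North safety controller trips=not, Safety interlock fails=occurs → not all inputs occur → does not occur.
Brake chain lost [OR]: B watchdog malfunctions=not, Left e-stop relay faulted=not, Limit switch 2 is out=not → no input occurs → does not occur.
Feedback branch down [OR]: Outboard servo drive 2 lost=not, Redundant fieldbus link 2 is out=not → no input occurs → does not occur.
E-stop path 2 fails [OR]: Brake chain lost=not, Feedback branch down=not, Joint encoder 2 malfunctions=not → no input occurs → does not occur.
Robot arm uncommanded motion [OR]: Controller stage down=not, Servo loop inoperative=not, E-stop path 2 fails=not, Lower brake 2 is down=not → no input occurs → does not occur.

No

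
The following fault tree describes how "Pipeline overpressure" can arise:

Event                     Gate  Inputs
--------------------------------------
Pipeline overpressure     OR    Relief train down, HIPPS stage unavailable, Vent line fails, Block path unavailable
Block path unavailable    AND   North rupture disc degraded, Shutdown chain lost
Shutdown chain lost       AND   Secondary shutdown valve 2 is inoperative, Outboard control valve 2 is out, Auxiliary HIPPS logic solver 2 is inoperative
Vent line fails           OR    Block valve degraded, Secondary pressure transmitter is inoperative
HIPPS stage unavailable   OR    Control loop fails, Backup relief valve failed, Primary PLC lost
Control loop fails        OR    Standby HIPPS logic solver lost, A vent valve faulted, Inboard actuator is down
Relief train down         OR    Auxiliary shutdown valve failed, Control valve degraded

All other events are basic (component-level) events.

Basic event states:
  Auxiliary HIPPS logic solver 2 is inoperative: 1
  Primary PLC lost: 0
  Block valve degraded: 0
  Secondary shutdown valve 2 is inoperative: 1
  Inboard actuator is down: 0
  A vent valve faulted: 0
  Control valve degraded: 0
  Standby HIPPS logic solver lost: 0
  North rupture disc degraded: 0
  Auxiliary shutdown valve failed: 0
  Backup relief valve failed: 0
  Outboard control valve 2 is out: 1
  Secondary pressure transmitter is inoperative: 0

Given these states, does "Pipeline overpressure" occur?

No

Relief train down [OR]: Auxiliary shutdown valve failed=not, Control valve degraded=not → no input occurs → does not occur.
Control loop fails [OR]: Standby HIPPS logic solver lost=not, A vent valve faulted=not, Inboard actuator is down=not → no input occurs → does not occur.
HIPPS stage unavailable [OR]: Control loop fails=not, Backup relief valve failed=not, Primary PLC lost=not → no input occurs → does not occur.
Vent line fails [OR]: Block valve degraded=not, Secondary pressure transmitter is inoperative=not → no input occurs → does not occur.
Shutdown chain lost [AND]: Secondary shutdown valve 2 is inoperative=occurs, Outboard control valve 2 is out=occurs, Auxiliary HIPPS logic solver 2 is inoperative=occurs → all inputs occur → occurs.
Block path unavailable [AND]: North rupture disc degraded=not, Shutdown chain lost=occurs → not all inputs occur → does not occur.
Pipeline overpressure [OR]: Relief train down=not, HIPPS stage unavailable=not, Vent line fails=not, Block path unavailable=not → no input occurs → does not occur.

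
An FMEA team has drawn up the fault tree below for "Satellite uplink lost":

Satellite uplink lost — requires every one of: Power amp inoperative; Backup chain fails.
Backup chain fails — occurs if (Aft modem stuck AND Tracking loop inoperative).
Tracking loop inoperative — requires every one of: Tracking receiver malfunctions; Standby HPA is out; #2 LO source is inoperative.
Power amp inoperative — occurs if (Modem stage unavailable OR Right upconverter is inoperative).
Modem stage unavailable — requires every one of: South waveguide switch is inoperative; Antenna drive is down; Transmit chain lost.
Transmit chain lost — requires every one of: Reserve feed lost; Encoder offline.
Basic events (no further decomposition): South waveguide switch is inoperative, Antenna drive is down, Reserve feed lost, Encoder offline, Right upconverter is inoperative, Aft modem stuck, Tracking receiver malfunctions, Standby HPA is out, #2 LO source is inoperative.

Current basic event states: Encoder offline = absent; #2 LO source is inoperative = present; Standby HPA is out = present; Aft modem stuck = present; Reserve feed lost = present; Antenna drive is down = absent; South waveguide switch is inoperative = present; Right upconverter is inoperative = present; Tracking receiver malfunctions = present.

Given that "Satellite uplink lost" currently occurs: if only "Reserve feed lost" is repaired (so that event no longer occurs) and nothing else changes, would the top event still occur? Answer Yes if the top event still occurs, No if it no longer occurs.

Yes

Counterfactual: set "Reserve feed lost" to not occurred.
Transmit chain lost [AND]: Reserve feed lost=not, Encoder offline=not → not all inputs occur → does not occur.
Modem stage unavailable [AND]: South waveguide switch is inoperative=occurs, Antenna drive is down=not, Transmit chain lost=not → not all inputs occur → does not occur.
Power amp inoperative [OR]: Modem stage unavailable=not, Right upconverter is inoperative=occurs → at least one input occurs → occurs.
Tracking loop inoperative [AND]: Tracking receiver malfunctions=occurs, Standby HPA is out=occurs, #2 LO source is inoperative=occurs → all inputs occur → occurs.
Backup chain fails [AND]: Aft modem stuck=occurs, Tracking loop inoperative=occurs → all inputs occur → occurs.
Satellite uplink lost [AND]: Power amp inoperative=occurs, Backup chain fails=occurs → all inputs occur → occurs.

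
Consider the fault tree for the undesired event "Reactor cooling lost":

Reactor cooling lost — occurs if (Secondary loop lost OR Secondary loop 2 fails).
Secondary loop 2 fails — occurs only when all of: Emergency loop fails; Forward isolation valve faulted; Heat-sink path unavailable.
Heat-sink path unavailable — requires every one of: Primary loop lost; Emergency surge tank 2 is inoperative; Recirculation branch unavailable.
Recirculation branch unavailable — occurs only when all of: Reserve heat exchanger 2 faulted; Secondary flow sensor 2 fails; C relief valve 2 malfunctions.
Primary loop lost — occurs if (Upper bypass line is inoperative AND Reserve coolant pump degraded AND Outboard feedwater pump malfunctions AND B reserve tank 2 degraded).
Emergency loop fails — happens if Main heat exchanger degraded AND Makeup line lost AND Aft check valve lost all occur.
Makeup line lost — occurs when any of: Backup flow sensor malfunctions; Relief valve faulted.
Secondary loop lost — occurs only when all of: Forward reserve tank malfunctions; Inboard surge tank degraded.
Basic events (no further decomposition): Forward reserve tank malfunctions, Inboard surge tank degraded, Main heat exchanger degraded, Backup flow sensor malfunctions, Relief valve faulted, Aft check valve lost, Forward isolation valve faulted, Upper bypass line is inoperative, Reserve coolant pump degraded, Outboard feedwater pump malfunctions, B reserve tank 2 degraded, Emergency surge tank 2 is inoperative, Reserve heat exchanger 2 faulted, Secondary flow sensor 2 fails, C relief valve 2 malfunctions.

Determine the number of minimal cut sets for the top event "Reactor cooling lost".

3

Secondary loop lost [AND]: one cut set from each child combined → 1 × 1 = 1 cut set(s).
Makeup line lost [OR]: union of children's cut sets → 2 cut set(s).
Emergency loop fails [AND]: one cut set from each child combined → 1 × 2 × 1 = 2 cut set(s).
Primary loop lost [AND]: one cut set from each child combined → 1 × 1 × 1 × 1 = 1 cut set(s).
Recirculation branch unavailable [AND]: one cut set from each child combined → 1 × 1 × 1 = 1 cut set(s).
Heat-sink path unavailable [AND]: one cut set from each child combined → 1 × 1 × 1 = 1 cut set(s).
Secondary loop 2 fails [AND]: one cut set from each child combined → 2 × 1 × 1 = 2 cut set(s).
Reactor cooling lost [OR]: union of children's cut sets → 3 cut set(s).
Minimal cut sets: {Forward reserve tank malfunctions, Inboard surge tank degraded}; {Aft check valve lost, B reserve tank 2 degraded, Backup flow sensor malfunctions, C relief valve 2 malfunctions, Emergency surge tank 2 is inoperative, Forward isolation valve faulted, Main heat exchanger degraded, Outboard feedwater pump malfunctions, Reserve coolant pump degraded, Reserve heat exchanger 2 faulted, Secondary flow sensor 2 fails, Upper bypass line is inoperative}; {Aft check valve lost, B reserve tank 2 degraded, C relief valve 2 malfunctions, Emergency surge tank 2 is inoperative, Forward isolation valve faulted, Main heat exchanger degraded, Outboard feedwater pump malfunctions, Relief valve faulted, Reserve coolant pump degraded, Reserve heat exchanger 2 faulted, Secondary flow sensor 2 fails, Upper bypass line is inoperative}.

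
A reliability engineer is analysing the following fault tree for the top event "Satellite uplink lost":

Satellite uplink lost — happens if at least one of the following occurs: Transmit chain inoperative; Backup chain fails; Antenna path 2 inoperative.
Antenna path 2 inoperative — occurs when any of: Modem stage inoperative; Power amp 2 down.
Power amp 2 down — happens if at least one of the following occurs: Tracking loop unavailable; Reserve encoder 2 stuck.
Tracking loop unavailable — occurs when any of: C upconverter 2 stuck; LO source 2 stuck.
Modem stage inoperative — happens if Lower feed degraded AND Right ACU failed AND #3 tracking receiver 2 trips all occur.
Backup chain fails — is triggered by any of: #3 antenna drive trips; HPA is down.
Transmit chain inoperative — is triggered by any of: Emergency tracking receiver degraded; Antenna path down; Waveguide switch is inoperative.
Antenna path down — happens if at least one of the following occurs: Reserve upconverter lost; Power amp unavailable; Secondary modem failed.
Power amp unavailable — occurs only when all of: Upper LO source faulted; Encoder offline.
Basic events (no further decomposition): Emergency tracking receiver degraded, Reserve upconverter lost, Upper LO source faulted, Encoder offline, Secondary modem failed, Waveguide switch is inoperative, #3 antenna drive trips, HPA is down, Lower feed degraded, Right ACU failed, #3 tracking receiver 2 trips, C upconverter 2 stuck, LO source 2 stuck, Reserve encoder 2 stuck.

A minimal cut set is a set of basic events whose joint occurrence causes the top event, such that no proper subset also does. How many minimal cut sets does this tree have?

11

Power amp unavailable [AND]: one cut set from each child combined → 1 × 1 = 1 cut set(s).
Antenna path down [OR]: union of children's cut sets → 3 cut set(s).
Transmit chain inoperative [OR]: union of children's cut sets → 5 cut set(s).
Backup chain fails [OR]: union of children's cut sets → 2 cut set(s).
Modem stage inoperative [AND]: one cut set from each child combined → 1 × 1 × 1 = 1 cut set(s).
Tracking loop unavailable [OR]: union of children's cut sets → 2 cut set(s).
Power amp 2 down [OR]: union of children's cut sets → 3 cut set(s).
Antenna path 2 inoperative [OR]: union of children's cut sets → 4 cut set(s).
Satellite uplink lost [OR]: union of children's cut sets → 11 cut set(s).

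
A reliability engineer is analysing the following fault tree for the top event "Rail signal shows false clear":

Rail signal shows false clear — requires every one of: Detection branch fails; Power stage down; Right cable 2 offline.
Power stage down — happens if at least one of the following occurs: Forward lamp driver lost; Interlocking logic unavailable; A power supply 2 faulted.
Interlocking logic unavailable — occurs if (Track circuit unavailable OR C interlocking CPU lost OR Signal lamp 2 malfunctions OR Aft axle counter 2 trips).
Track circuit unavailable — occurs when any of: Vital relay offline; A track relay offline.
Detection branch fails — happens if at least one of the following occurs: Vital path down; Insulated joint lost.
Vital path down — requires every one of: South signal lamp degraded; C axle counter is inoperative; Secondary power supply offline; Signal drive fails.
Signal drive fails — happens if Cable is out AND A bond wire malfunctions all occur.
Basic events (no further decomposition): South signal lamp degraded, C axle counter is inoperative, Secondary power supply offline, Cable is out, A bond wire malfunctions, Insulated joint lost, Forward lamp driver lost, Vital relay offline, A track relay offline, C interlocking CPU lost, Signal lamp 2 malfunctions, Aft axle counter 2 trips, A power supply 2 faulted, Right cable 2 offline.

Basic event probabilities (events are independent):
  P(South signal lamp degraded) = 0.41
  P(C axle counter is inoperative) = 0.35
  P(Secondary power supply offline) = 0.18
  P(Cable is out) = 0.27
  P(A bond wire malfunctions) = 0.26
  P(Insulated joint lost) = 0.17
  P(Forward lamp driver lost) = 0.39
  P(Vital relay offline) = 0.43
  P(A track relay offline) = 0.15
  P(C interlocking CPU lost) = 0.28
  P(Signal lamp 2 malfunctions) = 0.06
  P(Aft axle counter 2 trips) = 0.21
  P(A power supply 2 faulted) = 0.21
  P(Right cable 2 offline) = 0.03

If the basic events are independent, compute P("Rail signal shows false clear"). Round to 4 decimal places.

P(Signal drive fails) [AND] = 0.27 × 0.26 = 0.070200
P(Vital path down) [AND] = 0.41 × 0.35 × 0.18 × 0.070200 = 0.001813
P(Detection branch fails) [OR] = 1 − (1−0.001813) × (1−0.17) = 0.171505
P(Track circuit unavailable) [OR] = 1 − (1−0.43) × (1−0.15) = 0.515500
P(Interlocking logic unavailable) [OR] = 1 − (1−0.515500) × (1−0.28) × (1−0.06) × (1−0.21) = 0.740951
P(Power stage down) [OR] = 1 − (1−0.39) × (1−0.740951) × (1−0.21) = 0.875164
P(Rail signal shows false clear) [AND] = 0.171505 × 0.875164 × 0.03 = 0.004503
Rounded to 4 decimal places: P(Rail signal shows false clear) ≈ 0.0045.

0.0045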